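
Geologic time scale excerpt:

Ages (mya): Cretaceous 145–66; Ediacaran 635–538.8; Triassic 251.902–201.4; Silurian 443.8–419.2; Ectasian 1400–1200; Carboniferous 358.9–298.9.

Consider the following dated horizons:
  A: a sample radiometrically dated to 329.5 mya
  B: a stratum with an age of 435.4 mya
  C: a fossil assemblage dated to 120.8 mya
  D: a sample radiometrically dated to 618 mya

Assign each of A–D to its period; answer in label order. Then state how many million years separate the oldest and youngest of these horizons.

A: 329.5 Ma lies in 358.9–298.9 Ma, so Carboniferous.
B: 435.4 Ma lies in 443.8–419.2 Ma, so Silurian.
C: 120.8 Ma lies in 145–66 Ma, so Cretaceous.
D: 618 Ma lies in 635–538.8 Ma, so Ediacaran.
Oldest = 618 Ma, youngest = 120.8 Ma → span 497.2 Myr.

A — Carboniferous; B — Silurian; C — Cretaceous; D — Ediacaran; span 497.2 million years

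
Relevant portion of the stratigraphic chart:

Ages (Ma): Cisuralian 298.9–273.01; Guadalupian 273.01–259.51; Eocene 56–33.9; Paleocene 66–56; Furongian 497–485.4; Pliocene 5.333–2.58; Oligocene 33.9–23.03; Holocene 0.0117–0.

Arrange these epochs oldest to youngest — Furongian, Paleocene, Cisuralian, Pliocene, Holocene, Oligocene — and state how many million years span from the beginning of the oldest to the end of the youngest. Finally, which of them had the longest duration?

Start ages (Ma): Furongian 497, Cisuralian 298.9, Paleocene 66, Oligocene 33.9, Pliocene 5.333, Holocene 0.0117.
Ordered oldest to youngest: Furongian, Cisuralian, Paleocene, Oligocene, Pliocene, Holocene.
Span = 497 − 0 = 497 Myr.
Durations: Holocene 0.0117, Cisuralian 25.89, Furongian 11.6, Pliocene 2.753, Paleocene 10, Oligocene 10.87 → longest is Cisuralian (25.89 Myr).

Furongian, Cisuralian, Paleocene, Oligocene, Pliocene, Holocene; total span 497 Myr; longest is Cisuralian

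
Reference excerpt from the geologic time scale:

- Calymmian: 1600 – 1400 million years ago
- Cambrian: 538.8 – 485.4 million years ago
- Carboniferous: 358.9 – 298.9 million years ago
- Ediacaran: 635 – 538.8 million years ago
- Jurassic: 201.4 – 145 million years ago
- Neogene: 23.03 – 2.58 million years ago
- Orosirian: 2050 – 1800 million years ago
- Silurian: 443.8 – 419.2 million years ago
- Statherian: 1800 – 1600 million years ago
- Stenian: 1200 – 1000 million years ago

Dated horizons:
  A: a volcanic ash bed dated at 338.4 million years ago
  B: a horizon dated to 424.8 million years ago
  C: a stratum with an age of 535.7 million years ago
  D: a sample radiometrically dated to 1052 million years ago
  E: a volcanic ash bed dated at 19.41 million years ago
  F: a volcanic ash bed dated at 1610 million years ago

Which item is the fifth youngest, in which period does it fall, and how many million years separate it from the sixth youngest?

D, in the Stenian; 558 million years to F

Sorted youngest-first by Ma: E (19.41), A (338.4), B (424.8), C (535.7), D (1052), F (1610).
The fifth youngest is D at 1052 Ma, which lies in 1200–1000 Ma: the Stenian.
The sixth youngest is F at 1610 Ma; separation = |1052 − 1610| = 558 Myr.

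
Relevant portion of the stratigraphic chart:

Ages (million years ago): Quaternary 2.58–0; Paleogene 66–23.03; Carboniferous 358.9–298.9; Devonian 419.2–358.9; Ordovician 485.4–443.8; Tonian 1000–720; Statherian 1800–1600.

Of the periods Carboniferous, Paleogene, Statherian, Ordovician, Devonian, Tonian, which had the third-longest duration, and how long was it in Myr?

Devonian, 60.3 million years

Durations: Carboniferous 60; Paleogene 42.97; Statherian 200; Ordovician 41.6; Devonian 60.3; Tonian 280 Myr.
Sorted longest-first: Tonian (280), Statherian (200), Devonian (60.3), Carboniferous (60), Paleogene (42.97), Ordovician (41.6).
The third longest is Devonian at 60.3 Myr.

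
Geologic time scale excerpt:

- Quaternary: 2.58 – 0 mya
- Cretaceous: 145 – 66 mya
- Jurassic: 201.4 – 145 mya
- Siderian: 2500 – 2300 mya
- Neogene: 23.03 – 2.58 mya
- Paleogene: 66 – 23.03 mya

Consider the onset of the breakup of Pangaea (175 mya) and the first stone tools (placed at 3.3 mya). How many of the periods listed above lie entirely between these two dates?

175 Ma sits inside the Jurassic (201.4–145) and 3.3 Ma inside the Neogene (23.03–2.58); neither of those is wholly between the two dates.
The listed periods lying completely between them are Cretaceous, Paleogene — 2 in all.

2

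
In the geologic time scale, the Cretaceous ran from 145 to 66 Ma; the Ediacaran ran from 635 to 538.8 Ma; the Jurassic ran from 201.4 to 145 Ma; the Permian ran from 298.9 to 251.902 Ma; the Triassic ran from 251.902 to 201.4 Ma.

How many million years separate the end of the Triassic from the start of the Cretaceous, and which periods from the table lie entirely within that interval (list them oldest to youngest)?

The Triassic closes at 201.4 Ma and the Cretaceous opens at 145 Ma, so the interval is 201.4 − 145 = 56.4 Myr.
A period fits inside if it starts at or after 201.4 Ma and ends at or before 145 Ma; oldest first that gives Jurassic.

56.4 million years; Jurassic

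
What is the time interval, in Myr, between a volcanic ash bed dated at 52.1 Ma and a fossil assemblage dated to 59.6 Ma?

59.6 − 52.1 = 7.5 million years.

7.5 million years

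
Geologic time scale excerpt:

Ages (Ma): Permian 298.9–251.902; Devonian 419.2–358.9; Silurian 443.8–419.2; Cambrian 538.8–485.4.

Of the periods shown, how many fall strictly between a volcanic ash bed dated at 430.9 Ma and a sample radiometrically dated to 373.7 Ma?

0

The older date is 430.9 Ma and the younger is 373.7 Ma.
No period both begins after 430.9 Ma and ends before 373.7 Ma, so the count is 0.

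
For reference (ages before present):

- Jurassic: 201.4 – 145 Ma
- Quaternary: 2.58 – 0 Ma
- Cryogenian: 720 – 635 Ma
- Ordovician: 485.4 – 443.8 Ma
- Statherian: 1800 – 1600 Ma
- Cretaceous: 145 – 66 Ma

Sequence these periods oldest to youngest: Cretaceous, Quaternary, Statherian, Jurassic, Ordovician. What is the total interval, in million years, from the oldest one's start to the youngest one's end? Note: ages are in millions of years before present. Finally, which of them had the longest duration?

Start ages (Ma): Statherian 1800, Ordovician 485.4, Jurassic 201.4, Cretaceous 145, Quaternary 2.58.
Ordered oldest to youngest: Statherian, Ordovician, Jurassic, Cretaceous, Quaternary.
Span = 1800 − 0 = 1800 Myr.
Durations: Cretaceous 79, Quaternary 2.58, Jurassic 56.4, Statherian 200, Ordovician 41.6 → longest is Statherian (200 Myr).

Statherian, Ordovician, Jurassic, Cretaceous, Quaternary; total span 1800 Myr; longest is Statherian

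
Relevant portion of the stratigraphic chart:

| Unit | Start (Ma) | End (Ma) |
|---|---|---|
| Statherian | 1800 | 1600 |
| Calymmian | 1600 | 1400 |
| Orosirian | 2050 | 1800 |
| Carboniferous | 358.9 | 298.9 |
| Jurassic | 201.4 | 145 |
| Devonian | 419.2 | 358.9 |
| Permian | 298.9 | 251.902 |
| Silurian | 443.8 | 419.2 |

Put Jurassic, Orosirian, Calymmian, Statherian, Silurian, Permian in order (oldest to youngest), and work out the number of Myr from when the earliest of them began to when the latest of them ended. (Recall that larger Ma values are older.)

Start ages (Ma): Orosirian 2050, Statherian 1800, Calymmian 1600, Silurian 443.8, Permian 298.9, Jurassic 201.4.
Ordered oldest to youngest: Orosirian, Statherian, Calymmian, Silurian, Permian, Jurassic.
Span = 2050 − 145 = 1905 Myr.

Orosirian, Statherian, Calymmian, Silurian, Permian, Jurassic; total span 1905 Myr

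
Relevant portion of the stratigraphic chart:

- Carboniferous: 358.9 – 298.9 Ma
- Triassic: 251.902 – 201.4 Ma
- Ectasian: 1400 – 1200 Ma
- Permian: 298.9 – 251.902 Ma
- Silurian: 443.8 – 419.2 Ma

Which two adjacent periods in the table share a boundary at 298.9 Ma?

Carboniferous and Permian

The Carboniferous ends at 298.9 Ma and the Permian begins at 298.9 Ma, so they share that boundary.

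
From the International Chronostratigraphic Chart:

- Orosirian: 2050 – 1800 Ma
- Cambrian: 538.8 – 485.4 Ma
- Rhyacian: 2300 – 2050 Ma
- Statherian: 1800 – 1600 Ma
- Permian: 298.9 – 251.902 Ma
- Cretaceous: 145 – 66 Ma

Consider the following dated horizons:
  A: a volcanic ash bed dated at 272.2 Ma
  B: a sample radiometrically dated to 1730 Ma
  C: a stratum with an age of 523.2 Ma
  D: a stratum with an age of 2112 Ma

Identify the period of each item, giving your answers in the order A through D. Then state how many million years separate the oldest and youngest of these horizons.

A — Permian; B — Statherian; C — Cambrian; D — Rhyacian; span 1839.8 million years

A: 272.2 Ma lies in 298.9–251.902 Ma, so Permian.
B: 1730 Ma lies in 1800–1600 Ma, so Statherian.
C: 523.2 Ma lies in 538.8–485.4 Ma, so Cambrian.
D: 2112 Ma lies in 2300–2050 Ma, so Rhyacian.
Oldest = 2112 Ma, youngest = 272.2 Ma → span 1839.8 Myr.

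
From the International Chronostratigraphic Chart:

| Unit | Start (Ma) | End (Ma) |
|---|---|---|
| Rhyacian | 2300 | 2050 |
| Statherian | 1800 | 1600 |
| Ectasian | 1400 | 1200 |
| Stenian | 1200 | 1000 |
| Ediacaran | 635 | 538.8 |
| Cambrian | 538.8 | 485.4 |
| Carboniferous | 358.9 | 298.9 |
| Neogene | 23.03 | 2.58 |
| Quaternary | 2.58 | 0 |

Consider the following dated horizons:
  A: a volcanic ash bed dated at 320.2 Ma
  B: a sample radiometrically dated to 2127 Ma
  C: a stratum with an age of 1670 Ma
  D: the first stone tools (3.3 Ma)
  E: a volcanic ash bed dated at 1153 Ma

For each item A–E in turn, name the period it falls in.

A — Carboniferous; B — Rhyacian; C — Statherian; D — Neogene; E — Stenian

Match each age against the start–end ranges in the excerpt: A = 320.2 Ma → Carboniferous (358.9–298.9); B = 2127 Ma → Rhyacian (2300–2050); C = 1670 Ma → Statherian (1800–1600); D = 3.3 Ma → Neogene (23.03–2.58); E = 1153 Ma → Stenian (1200–1000).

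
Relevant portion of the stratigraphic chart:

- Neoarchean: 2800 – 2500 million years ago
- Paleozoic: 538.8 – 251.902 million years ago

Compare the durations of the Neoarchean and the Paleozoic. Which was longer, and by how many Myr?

Neoarchean, by 13.102 million years

Neoarchean: 2800 − 2500 = 300 Myr.
Paleozoic: 538.8 − 251.902 = 286.898 Myr.
Difference: 300 − 286.898 = 13.102 Myr, so the Neoarchean was longer.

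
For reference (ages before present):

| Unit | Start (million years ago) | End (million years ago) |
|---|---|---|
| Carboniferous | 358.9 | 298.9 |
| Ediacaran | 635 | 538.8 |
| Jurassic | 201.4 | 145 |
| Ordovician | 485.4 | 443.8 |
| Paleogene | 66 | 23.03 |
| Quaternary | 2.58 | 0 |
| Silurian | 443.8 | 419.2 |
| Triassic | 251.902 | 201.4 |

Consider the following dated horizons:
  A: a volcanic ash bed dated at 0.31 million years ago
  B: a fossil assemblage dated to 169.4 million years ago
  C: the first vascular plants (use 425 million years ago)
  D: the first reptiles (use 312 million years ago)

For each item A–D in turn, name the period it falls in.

A — Quaternary; B — Jurassic; C — Silurian; D — Carboniferous

Match each age against the start–end ranges in the excerpt: A = 0.31 Ma → Quaternary (2.58–0); B = 169.4 Ma → Jurassic (201.4–145); C = 425 Ma → Silurian (443.8–419.2); D = 312 Ma → Carboniferous (358.9–298.9).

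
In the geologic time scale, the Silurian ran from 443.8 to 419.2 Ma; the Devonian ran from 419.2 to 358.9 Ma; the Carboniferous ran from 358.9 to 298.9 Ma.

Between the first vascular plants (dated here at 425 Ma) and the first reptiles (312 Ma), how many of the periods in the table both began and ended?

1

425 Ma sits inside the Silurian (443.8–419.2) and 312 Ma inside the Carboniferous (358.9–298.9); neither of those is wholly between the two dates.
The listed periods lying completely between them are Devonian — 1 in all.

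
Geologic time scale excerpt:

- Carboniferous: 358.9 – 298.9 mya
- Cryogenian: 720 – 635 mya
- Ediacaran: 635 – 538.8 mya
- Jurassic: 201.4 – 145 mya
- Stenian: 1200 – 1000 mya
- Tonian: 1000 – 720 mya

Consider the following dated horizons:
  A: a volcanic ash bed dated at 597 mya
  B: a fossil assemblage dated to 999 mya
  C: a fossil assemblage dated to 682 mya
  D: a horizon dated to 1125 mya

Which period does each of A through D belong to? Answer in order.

A — Ediacaran; B — Tonian; C — Cryogenian; D — Stenian

A: 597 Ma lies in 635–538.8 Ma, so Ediacaran.
B: 999 Ma lies in 1000–720 Ma, so Tonian.
C: 682 Ma lies in 720–635 Ma, so Cryogenian.
D: 1125 Ma lies in 1200–1000 Ma, so Stenian.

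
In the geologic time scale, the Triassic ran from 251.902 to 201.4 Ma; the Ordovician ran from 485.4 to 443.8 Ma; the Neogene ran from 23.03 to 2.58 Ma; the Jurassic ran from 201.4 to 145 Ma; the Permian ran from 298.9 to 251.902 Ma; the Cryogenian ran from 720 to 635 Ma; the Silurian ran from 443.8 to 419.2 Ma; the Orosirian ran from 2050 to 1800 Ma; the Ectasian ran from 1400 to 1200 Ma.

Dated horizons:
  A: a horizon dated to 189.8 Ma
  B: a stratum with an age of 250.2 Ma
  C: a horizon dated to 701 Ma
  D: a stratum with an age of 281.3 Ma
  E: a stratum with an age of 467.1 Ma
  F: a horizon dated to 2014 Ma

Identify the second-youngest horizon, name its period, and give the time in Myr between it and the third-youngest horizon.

Smaller Ma means younger, so youngest first: A 189.8 < B 250.2 < D 281.3 < E 467.1 < C 701 < F 2014.
Counting 2 along gives B (250.2 Ma); the excerpt puts that inside the Triassic, 251.902–201.4 Ma.
Next in line is D (281.3 Ma), and 281.3 − 250.2 = 31.1 Myr.

B, in the Triassic; 31.1 million years to D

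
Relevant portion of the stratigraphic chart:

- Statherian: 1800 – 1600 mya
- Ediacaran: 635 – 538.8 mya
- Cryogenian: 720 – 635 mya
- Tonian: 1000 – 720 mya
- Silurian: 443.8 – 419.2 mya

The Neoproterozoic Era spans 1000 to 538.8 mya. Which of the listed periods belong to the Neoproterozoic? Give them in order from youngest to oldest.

Periods with both bounds inside 1000–538.8 Ma: Ediacaran (635–538.8), Cryogenian (720–635), Tonian (1000–720).

Ediacaran, Cryogenian, Tonian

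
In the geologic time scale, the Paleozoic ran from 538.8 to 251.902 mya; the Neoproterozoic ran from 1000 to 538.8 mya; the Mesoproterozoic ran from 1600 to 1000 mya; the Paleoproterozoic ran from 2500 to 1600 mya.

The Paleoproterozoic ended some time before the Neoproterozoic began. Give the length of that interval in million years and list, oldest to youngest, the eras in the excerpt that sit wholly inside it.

The Paleoproterozoic closes at 1600 Ma and the Neoproterozoic opens at 1000 Ma, so the interval is 1600 − 1000 = 600 Myr.
An era fits inside if it starts at or after 1600 Ma and ends at or before 1000 Ma; oldest first that gives Mesoproterozoic.

600 million years; Mesoproterozoic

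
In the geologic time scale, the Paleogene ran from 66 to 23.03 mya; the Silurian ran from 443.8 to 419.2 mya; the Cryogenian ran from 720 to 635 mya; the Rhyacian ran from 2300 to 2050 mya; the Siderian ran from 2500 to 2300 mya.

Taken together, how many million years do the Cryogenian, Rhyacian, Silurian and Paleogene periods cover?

Duration is start − end for each: (720 − 635) + (2300 − 2050) + (443.8 − 419.2) + (66 − 23.03).
That is 85 + 250 + 24.6 + 42.97, which totals 402.57 million years.

402.57 million years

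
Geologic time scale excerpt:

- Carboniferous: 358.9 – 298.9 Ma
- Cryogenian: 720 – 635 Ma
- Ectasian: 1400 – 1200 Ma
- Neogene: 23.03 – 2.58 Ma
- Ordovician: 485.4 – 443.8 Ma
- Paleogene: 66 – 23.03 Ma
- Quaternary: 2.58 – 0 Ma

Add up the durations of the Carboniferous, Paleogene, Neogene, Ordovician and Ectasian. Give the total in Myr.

Duration is start − end for each: (358.9 − 298.9) + (66 − 23.03) + (23.03 − 2.58) + (485.4 − 443.8) + (1400 − 1200).
That is 60 + 42.97 + 20.45 + 41.6 + 200, which totals 365.02 million years.

365.02 million years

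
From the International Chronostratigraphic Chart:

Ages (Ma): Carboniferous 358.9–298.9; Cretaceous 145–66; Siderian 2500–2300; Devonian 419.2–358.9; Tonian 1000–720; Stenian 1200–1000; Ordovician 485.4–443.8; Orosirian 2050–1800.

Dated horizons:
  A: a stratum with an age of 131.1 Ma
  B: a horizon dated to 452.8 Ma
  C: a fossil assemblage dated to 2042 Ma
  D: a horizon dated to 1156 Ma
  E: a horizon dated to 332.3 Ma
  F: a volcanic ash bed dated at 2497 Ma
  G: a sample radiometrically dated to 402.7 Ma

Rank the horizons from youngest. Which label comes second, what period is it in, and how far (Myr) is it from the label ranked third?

E, in the Carboniferous; 70.4 million years to G

Smaller Ma means younger, so youngest first: A 131.1 < E 332.3 < G 402.7 < B 452.8 < D 1156 < C 2042 < F 2497.
Counting 2 along gives E (332.3 Ma); the excerpt puts that inside the Carboniferous, 358.9–298.9 Ma.
Next in line is G (402.7 Ma), and 402.7 − 332.3 = 70.4 Myr.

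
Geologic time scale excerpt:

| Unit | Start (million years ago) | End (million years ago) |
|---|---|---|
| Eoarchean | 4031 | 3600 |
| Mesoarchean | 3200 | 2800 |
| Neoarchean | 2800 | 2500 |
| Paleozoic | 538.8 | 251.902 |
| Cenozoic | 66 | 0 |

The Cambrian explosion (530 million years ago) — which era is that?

530 Ma lies between 538.8 and 251.902 Ma, so it falls in the Paleozoic.

Paleozoic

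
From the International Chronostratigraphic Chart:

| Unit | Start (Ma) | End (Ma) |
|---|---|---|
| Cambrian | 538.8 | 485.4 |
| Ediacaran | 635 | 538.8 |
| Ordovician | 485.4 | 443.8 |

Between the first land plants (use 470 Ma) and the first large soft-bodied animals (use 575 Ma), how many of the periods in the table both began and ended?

1

The older date is 575 Ma and the younger is 470 Ma.
Periods with start < 575 and end > 470 Ma: Cambrian (538.8–485.4).
That is 1 complete period.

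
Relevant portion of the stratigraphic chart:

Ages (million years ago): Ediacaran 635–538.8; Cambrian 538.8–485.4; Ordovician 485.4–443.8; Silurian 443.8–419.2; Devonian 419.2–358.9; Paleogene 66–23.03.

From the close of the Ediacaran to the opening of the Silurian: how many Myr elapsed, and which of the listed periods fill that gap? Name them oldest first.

95 million years; Cambrian, Ordovician

End of Ediacaran = 538.8 Ma; start of Silurian = 443.8 Ma.
Gap = 538.8 − 443.8 = 95 Myr.
Periods wholly inside 538.8–443.8 Ma: Cambrian (538.8–485.4), Ordovician (485.4–443.8).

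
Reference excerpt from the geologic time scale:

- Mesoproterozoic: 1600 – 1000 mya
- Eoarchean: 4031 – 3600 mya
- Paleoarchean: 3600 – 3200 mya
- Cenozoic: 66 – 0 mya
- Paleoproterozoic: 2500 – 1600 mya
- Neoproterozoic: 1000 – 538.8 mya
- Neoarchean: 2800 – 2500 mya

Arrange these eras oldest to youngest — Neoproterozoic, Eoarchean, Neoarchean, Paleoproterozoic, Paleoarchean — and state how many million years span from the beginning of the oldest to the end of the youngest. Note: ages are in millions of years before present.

Start ages (Ma): Eoarchean 4031, Paleoarchean 3600, Neoarchean 2800, Paleoproterozoic 2500, Neoproterozoic 1000.
Ordered oldest to youngest: Eoarchean, Paleoarchean, Neoarchean, Paleoproterozoic, Neoproterozoic.
Span = 4031 − 538.8 = 3492.2 Myr.

Eoarchean → Paleoarchean → Neoarchean → Paleoproterozoic → Neoproterozoic; total span 3492.2 Myr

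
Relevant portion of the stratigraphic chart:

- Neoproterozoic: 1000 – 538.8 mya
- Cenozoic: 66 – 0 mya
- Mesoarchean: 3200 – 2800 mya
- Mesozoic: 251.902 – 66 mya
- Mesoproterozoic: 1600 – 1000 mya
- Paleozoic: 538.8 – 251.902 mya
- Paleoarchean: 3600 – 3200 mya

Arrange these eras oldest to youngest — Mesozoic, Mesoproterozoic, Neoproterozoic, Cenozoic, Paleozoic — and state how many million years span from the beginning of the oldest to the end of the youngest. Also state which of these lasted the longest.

Mesoproterozoic → Neoproterozoic → Paleozoic → Mesozoic → Cenozoic; total span 1600 Myr; longest is Mesoproterozoic

From the excerpt: Mesozoic 251.902–66; Mesoproterozoic 1600–1000; Neoproterozoic 1000–538.8; Cenozoic 66–0; Paleozoic 538.8–251.902 (Ma).
Larger Ma is earlier, so the oldest is Mesoproterozoic and the youngest is Cenozoic; oldest to youngest: Mesoproterozoic, Neoproterozoic, Paleozoic, Mesozoic, Cenozoic.
Oldest start 1600 minus youngest end 0 gives 1600 Myr overall.
Individual lengths (start − end): Paleozoic 286.898; Cenozoic 66; Mesoproterozoic 600; Neoproterozoic 461.2; Mesozoic 185.902. The largest is Mesoproterozoic at 600 Myr.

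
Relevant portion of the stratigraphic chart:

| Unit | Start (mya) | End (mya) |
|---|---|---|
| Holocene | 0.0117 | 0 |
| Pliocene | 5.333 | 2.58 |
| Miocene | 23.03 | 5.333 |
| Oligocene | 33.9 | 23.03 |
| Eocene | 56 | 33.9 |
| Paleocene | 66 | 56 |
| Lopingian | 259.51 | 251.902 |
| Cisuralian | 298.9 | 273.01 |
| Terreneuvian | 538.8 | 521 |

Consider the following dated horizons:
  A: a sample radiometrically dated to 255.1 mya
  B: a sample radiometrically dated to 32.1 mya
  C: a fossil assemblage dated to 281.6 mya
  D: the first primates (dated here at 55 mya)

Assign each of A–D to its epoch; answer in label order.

A: 255.1 Ma lies in 259.51–251.902 Ma, so Lopingian.
B: 32.1 Ma lies in 33.9–23.03 Ma, so Oligocene.
C: 281.6 Ma lies in 298.9–273.01 Ma, so Cisuralian.
D: 55 Ma lies in 56–33.9 Ma, so Eocene.

A — Lopingian; B — Oligocene; C — Cisuralian; D — Eocene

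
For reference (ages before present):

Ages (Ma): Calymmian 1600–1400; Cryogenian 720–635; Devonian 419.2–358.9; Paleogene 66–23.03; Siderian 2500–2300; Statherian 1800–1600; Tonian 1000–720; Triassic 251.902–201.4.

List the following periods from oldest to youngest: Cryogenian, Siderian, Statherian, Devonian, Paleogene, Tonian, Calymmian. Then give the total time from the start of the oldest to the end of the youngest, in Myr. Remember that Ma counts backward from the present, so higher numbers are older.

Siderian, Statherian, Calymmian, Tonian, Cryogenian, Devonian, Paleogene; total span 2476.97 Myr

From the excerpt: Cryogenian 720–635; Siderian 2500–2300; Statherian 1800–1600; Devonian 419.2–358.9; Paleogene 66–23.03; Tonian 1000–720; Calymmian 1600–1400 (Ma).
Larger Ma is earlier, so the oldest is Siderian and the youngest is Paleogene; oldest to youngest: Siderian, Statherian, Calymmian, Tonian, Cryogenian, Devonian, Paleogene.
Oldest start 2500 minus youngest end 23.03 gives 2476.97 Myr overall.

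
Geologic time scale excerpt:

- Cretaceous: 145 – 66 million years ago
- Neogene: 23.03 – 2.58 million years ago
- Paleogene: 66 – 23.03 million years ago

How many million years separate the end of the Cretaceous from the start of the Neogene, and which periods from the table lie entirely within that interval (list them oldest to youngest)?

42.97 million years; Paleogene

The Cretaceous closes at 66 Ma and the Neogene opens at 23.03 Ma, so the interval is 66 − 23.03 = 42.97 Myr.
A period fits inside if it starts at or after 66 Ma and ends at or before 23.03 Ma; oldest first that gives Paleogene.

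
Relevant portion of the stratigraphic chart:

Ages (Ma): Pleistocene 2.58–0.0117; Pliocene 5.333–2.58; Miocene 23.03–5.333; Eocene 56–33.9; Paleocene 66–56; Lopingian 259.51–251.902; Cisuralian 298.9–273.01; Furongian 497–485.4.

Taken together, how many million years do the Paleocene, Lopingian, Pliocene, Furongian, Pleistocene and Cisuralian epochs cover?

Each duration: Paleocene = 10; Lopingian = 7.608; Pliocene = 2.753; Furongian = 11.6; Pleistocene = 2.5683; Cisuralian = 25.89.
Sum: 10 + 7.608 + 2.753 + 11.6 + 2.5683 + 25.89 = 60.4193 Myr.

60.4193 million years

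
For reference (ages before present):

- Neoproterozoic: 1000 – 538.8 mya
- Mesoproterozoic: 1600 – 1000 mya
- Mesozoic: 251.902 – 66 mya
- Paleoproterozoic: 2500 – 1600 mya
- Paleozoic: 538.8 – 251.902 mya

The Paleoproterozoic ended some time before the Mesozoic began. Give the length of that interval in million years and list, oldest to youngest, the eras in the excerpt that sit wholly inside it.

The Paleoproterozoic closes at 1600 Ma and the Mesozoic opens at 251.902 Ma, so the interval is 1600 − 251.902 = 1348.098 Myr.
An era fits inside if it starts at or after 1600 Ma and ends at or before 251.902 Ma; oldest first that gives Mesoproterozoic, Neoproterozoic, Paleozoic.

1348.098 million years; Mesoproterozoic, Neoproterozoic, Paleozoic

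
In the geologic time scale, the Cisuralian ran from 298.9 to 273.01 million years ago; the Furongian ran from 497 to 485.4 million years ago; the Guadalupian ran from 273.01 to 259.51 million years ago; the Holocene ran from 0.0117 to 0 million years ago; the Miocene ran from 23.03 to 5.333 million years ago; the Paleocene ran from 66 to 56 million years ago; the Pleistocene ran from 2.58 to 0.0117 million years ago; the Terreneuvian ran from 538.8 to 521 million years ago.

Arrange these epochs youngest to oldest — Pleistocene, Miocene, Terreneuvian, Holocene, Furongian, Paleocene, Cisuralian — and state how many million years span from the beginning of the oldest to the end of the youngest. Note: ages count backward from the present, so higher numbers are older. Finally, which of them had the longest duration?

From the excerpt: Pleistocene 2.58–0.0117; Miocene 23.03–5.333; Terreneuvian 538.8–521; Holocene 0.0117–0; Furongian 497–485.4; Paleocene 66–56; Cisuralian 298.9–273.01 (Ma).
Larger Ma is earlier, so the oldest is Terreneuvian and the youngest is Holocene; youngest to oldest: Holocene, Pleistocene, Miocene, Paleocene, Cisuralian, Furongian, Terreneuvian.
Oldest start 538.8 minus youngest end 0 gives 538.8 Myr overall.
Individual lengths (start − end): Pleistocene 2.5683; Miocene 17.697; Cisuralian 25.89; Holocene 0.0117; Paleocene 10; Furongian 11.6; Terreneuvian 17.8. The largest is Cisuralian at 25.89 Myr.

Holocene, Pleistocene, Miocene, Paleocene, Cisuralian, Furongian, Terreneuvian; total span 538.8 Myr; longest is Cisuralian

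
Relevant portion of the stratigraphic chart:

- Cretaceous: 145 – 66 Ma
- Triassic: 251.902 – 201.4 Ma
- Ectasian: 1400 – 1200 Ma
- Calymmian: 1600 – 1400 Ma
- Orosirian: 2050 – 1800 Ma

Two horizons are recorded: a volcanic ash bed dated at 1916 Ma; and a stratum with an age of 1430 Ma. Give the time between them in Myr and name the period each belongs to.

486 million years apart; the first in the Orosirian, the second in the Calymmian

Elapsed time: 1916 − 1430 = 486 Myr.
1916 Ma lies within 2050–1800 Ma: Orosirian.
1430 Ma lies within 1600–1400 Ma: Calymmian.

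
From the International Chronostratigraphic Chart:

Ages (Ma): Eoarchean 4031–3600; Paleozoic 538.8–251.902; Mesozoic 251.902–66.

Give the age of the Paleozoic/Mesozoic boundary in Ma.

251.902 Ma

The Paleozoic ends and the Mesozoic begins at 251.902 Ma.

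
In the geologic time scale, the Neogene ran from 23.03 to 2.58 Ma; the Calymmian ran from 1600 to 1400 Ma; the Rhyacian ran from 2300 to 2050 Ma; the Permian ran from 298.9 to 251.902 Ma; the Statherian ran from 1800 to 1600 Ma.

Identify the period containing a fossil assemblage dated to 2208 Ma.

2208 Ma lies between 2300 and 2050 Ma, so it falls in the Rhyacian.

Rhyacian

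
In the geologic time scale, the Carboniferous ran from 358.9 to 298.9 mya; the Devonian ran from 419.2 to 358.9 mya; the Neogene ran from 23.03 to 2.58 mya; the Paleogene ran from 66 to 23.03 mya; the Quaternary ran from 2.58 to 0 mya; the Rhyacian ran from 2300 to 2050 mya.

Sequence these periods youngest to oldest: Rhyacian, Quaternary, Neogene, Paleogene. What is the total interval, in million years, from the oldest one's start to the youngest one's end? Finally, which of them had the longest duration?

Quaternary, Neogene, Paleogene, Rhyacian; total span 2300 Myr; longest is Rhyacian

From the excerpt: Rhyacian 2300–2050; Quaternary 2.58–0; Neogene 23.03–2.58; Paleogene 66–23.03 (Ma).
Larger Ma is earlier, so the oldest is Rhyacian and the youngest is Quaternary; youngest to oldest: Quaternary, Neogene, Paleogene, Rhyacian.
Oldest start 2300 minus youngest end 0 gives 2300 Myr overall.
Individual lengths (start − end): Paleogene 42.97; Rhyacian 250; Neogene 20.45; Quaternary 2.58. The largest is Rhyacian at 250 Myr.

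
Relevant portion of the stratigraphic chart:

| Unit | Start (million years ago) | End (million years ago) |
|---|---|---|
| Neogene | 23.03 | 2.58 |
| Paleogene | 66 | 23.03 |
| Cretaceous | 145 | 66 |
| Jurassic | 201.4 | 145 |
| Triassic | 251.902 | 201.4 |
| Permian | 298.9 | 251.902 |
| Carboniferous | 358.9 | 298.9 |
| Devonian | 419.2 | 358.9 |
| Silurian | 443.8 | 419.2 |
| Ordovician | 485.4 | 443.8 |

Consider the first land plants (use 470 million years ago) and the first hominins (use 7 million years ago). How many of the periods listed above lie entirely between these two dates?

8

470 Ma sits inside the Ordovician (485.4–443.8) and 7 Ma inside the Neogene (23.03–2.58); neither of those is wholly between the two dates.
The listed periods lying completely between them are Silurian, Devonian, Carboniferous, Permian, Triassic, Jurassic, Cretaceous, Paleogene — 8 in all.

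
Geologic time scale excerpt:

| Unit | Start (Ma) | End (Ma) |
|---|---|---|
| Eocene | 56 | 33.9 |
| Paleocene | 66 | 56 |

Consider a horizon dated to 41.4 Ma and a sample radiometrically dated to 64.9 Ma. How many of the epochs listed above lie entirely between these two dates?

0

Checking each listed span, none has both start < 64.9 Ma and end > 41.4 Ma — every epoch straddles one of the two dates or lies outside them — so the count is 0.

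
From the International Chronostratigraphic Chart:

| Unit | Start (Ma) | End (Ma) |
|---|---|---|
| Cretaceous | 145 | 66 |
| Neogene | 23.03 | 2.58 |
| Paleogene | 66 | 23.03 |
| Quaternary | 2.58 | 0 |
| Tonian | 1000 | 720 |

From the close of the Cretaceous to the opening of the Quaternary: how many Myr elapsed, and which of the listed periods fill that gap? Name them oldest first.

63.42 million years; Paleogene, Neogene

The Cretaceous closes at 66 Ma and the Quaternary opens at 2.58 Ma, so the interval is 66 − 2.58 = 63.42 Myr.
A period fits inside if it starts at or after 66 Ma and ends at or before 2.58 Ma; oldest first that gives Paleogene, Neogene.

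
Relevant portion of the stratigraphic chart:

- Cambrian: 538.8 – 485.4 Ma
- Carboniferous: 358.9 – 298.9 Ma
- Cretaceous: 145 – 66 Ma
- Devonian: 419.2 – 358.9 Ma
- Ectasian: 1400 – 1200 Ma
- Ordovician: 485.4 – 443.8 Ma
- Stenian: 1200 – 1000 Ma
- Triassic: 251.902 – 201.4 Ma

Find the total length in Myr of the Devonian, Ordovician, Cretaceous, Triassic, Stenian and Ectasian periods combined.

Duration is start − end for each: (419.2 − 358.9) + (485.4 − 443.8) + (145 − 66) + (251.902 − 201.4) + (1200 − 1000) + (1400 − 1200).
That is 60.3 + 41.6 + 79 + 50.502 + 200 + 200, which totals 631.402 million years.

631.402 million years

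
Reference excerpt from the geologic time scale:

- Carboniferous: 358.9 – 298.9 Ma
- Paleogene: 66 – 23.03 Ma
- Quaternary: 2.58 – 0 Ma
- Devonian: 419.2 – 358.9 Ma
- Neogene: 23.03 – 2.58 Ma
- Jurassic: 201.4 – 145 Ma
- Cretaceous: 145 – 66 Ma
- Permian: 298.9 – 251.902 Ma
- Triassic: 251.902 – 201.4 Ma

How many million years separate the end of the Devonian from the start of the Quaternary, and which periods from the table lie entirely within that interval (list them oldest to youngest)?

End of Devonian = 358.9 Ma; start of Quaternary = 2.58 Ma.
Gap = 358.9 − 2.58 = 356.32 Myr.
Periods wholly inside 358.9–2.58 Ma: Carboniferous (358.9–298.9), Permian (298.9–251.902), Triassic (251.902–201.4), Jurassic (201.4–145), Cretaceous (145–66), Paleogene (66–23.03), Neogene (23.03–2.58).

356.32 million years; Carboniferous, Permian, Triassic, Jurassic, Cretaceous, Paleogene, Neogene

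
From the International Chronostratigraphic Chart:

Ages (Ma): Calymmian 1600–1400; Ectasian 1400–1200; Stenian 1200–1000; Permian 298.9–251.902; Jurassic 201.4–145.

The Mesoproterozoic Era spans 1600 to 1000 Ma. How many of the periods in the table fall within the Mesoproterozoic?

Periods inside 1600–1000 Ma: Calymmian, Ectasian, Stenian — 3 in total.

3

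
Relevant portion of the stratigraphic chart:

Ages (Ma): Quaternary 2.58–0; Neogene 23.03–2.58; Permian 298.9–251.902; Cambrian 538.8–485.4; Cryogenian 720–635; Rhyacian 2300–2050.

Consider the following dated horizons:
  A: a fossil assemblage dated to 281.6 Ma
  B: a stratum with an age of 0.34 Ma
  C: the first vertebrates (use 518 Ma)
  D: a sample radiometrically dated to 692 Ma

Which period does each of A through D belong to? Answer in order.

A: 281.6 Ma lies in 298.9–251.902 Ma, so Permian.
B: 0.34 Ma lies in 2.58–0 Ma, so Quaternary.
C: 518 Ma lies in 538.8–485.4 Ma, so Cambrian.
D: 692 Ma lies in 720–635 Ma, so Cryogenian.

A — Permian; B — Quaternary; C — Cambrian; D — Cryogenian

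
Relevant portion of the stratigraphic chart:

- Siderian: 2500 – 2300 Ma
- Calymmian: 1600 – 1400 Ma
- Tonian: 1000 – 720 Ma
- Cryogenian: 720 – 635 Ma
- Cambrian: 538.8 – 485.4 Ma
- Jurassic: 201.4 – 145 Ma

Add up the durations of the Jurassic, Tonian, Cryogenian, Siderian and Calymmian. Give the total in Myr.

821.4 million years

Each duration: Jurassic = 56.4; Tonian = 280; Cryogenian = 85; Siderian = 200; Calymmian = 200.
Sum: 56.4 + 280 + 85 + 200 + 200 = 821.4 Myr.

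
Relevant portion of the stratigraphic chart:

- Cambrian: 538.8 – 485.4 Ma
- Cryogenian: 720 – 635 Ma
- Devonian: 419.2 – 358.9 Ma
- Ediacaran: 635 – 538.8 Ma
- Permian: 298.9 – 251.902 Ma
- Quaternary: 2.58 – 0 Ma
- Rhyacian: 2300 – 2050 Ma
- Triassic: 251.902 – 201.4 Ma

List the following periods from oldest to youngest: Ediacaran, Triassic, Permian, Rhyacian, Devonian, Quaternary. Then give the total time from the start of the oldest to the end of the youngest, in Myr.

Rhyacian, Ediacaran, Devonian, Permian, Triassic, Quaternary; total span 2300 Myr

From the excerpt: Ediacaran 635–538.8; Triassic 251.902–201.4; Permian 298.9–251.902; Rhyacian 2300–2050; Devonian 419.2–358.9; Quaternary 2.58–0 (Ma).
Larger Ma is earlier, so the oldest is Rhyacian and the youngest is Quaternary; oldest to youngest: Rhyacian, Ediacaran, Devonian, Permian, Triassic, Quaternary.
Oldest start 2300 minus youngest end 0 gives 2300 Myr overall.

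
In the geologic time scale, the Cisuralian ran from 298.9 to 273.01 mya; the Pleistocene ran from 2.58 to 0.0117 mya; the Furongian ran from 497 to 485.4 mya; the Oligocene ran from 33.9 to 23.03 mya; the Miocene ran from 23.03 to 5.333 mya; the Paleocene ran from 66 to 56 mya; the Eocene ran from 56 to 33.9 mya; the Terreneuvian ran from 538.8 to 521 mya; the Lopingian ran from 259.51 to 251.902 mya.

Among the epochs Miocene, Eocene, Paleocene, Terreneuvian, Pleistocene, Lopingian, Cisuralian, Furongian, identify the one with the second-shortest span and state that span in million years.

Lopingian, 7.608 million years

Start − end for each: Miocene 23.03 − 5.333 = 17.697; Eocene 56 − 33.9 = 22.1; Paleocene 66 − 56 = 10; Terreneuvian 538.8 − 521 = 17.8; Pleistocene 2.58 − 0.0117 = 2.5683; Lopingian 259.51 − 251.902 = 7.608; Cisuralian 298.9 − 273.01 = 25.89; Furongian 497 − 485.4 = 11.6.
Ranking these from shortest: Pleistocene < Lopingian < Paleocene < Furongian < Miocene < Terreneuvian < Eocene < Cisuralian.
Position 2 in that ranking is Lopingian, which lasted 7.608 Myr.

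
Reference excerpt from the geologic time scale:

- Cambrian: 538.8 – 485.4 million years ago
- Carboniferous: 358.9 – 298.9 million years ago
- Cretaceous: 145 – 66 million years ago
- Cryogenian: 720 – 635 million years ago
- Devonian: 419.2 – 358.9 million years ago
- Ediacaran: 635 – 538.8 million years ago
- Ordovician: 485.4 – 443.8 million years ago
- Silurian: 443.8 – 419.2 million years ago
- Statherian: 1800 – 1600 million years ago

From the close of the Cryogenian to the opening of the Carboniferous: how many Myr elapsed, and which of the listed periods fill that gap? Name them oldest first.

276.1 million years; Ediacaran, Cambrian, Ordovician, Silurian, Devonian

End of Cryogenian = 635 Ma; start of Carboniferous = 358.9 Ma.
Gap = 635 − 358.9 = 276.1 Myr.
Periods wholly inside 635–358.9 Ma: Ediacaran (635–538.8), Cambrian (538.8–485.4), Ordovician (485.4–443.8), Silurian (443.8–419.2), Devonian (419.2–358.9).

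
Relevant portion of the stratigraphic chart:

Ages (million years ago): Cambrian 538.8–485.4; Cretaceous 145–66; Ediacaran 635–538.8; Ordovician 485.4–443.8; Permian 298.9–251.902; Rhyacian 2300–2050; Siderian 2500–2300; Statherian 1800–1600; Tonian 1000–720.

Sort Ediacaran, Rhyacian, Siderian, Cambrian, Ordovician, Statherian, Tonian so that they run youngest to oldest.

The oldest of these is Siderian (starts 2500 Ma) and the youngest is Ordovician (ends 443.8 Ma).
In between, by decreasing start age: Rhyacian (2300), Statherian (1800), Tonian (1000), Ediacaran (635), Cambrian (538.8).
Listing youngest first means reversing that sequence.

Ordovician → Cambrian → Ediacaran → Tonian → Statherian → Rhyacian → Siderian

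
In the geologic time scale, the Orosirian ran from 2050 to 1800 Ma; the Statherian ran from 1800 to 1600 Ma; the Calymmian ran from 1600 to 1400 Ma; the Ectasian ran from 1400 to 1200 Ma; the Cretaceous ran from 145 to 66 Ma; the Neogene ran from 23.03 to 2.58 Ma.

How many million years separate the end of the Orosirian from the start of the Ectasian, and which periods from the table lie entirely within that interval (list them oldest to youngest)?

The Orosirian closes at 1800 Ma and the Ectasian opens at 1400 Ma, so the interval is 1800 − 1400 = 400 Myr.
A period fits inside if it starts at or after 1800 Ma and ends at or before 1400 Ma; oldest first that gives Statherian, Calymmian.

400 million years; Statherian, Calymmian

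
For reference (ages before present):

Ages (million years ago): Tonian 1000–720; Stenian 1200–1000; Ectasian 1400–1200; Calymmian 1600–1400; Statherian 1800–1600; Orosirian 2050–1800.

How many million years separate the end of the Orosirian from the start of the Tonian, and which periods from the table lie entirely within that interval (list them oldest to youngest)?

800 million years; Statherian, Calymmian, Ectasian, Stenian

End of Orosirian = 1800 Ma; start of Tonian = 1000 Ma.
Gap = 1800 − 1000 = 800 Myr.
Periods wholly inside 1800–1000 Ma: Statherian (1800–1600), Calymmian (1600–1400), Ectasian (1400–1200), Stenian (1200–1000).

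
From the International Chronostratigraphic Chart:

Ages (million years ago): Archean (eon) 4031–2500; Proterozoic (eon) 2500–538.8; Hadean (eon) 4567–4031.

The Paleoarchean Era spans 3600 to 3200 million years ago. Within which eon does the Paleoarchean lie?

The Paleoarchean (3600–3200 Ma) lies entirely within 4031–2500 Ma, the Archean Eon.

Archean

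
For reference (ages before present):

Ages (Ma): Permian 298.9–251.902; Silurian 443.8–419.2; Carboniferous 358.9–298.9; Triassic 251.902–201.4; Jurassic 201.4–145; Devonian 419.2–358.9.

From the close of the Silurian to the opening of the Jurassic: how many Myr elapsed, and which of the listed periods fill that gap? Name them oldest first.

217.8 million years; Devonian, Carboniferous, Permian, Triassic

End of Silurian = 419.2 Ma; start of Jurassic = 201.4 Ma.
Gap = 419.2 − 201.4 = 217.8 Myr.
Periods wholly inside 419.2–201.4 Ma: Devonian (419.2–358.9), Carboniferous (358.9–298.9), Permian (298.9–251.902), Triassic (251.902–201.4).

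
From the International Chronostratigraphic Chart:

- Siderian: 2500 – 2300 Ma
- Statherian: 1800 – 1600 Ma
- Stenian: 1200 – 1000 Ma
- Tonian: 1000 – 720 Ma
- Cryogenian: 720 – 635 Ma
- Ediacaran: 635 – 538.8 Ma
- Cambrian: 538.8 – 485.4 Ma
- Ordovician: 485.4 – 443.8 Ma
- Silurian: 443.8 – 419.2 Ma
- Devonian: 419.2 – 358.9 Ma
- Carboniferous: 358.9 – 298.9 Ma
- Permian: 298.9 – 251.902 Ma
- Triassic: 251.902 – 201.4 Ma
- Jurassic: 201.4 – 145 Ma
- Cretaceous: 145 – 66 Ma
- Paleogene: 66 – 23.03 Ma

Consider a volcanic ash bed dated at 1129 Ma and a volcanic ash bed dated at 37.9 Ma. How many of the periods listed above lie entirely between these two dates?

1129 Ma sits inside the Stenian (1200–1000) and 37.9 Ma inside the Paleogene (66–23.03); neither of those is wholly between the two dates.
The listed periods lying completely between them are Tonian, Cryogenian, Ediacaran, Cambrian, Ordovician, Silurian, Devonian, Carboniferous, Permian, Triassic, Jurassic, Cretaceous — 12 in all.

12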